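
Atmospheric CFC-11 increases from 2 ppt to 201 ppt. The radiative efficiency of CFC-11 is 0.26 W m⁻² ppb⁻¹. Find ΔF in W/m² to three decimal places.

CFC-11: Δ = 201 − 2 = 199 ppt = 0.199 ppb; ΔF = 0.26 × 0.199 = 0.0517 W/m².

ΔF = 0.052 W/m²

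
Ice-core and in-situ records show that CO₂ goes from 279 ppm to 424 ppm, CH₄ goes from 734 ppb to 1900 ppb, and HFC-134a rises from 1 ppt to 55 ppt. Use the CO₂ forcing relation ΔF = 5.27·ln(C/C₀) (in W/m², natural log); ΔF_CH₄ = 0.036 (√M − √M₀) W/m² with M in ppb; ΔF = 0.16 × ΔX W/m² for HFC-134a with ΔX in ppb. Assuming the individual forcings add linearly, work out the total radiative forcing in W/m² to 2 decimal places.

CO₂: 5.27 × ln(424/279) = 5.27 × ln(1.51971) = 5.27 × 0.41852 = 2.2056 W/m².
CH₄: 0.036 × (√1900 − √734) = 0.036 × (43.5890 − 27.0924) = 0.036 × 16.4966 = 0.5939 W/m².
HFC-134a: Δ = 55 − 1 = 54 ppt = 0.054 ppb; ΔF = 0.16 × 0.054 = 0.0086 W/m².
Total ΔF = 2.2056 + 0.5939 + 0.0086 = 2.8081 W/m².

ΔF = 2.81 W/m²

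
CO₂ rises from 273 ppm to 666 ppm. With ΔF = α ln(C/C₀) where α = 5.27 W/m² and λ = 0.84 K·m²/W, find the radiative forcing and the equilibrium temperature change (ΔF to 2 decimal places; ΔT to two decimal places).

CO₂: 5.27 × ln(666/273) = 5.27 × ln(2.43956) = 5.27 × 0.89182 = 4.6999 W/m².
ΔT = λ ΔF = 0.84 × 4.70 = 3.9480 K.

ΔF = 4.70 W/m²; ΔT = 3.95 K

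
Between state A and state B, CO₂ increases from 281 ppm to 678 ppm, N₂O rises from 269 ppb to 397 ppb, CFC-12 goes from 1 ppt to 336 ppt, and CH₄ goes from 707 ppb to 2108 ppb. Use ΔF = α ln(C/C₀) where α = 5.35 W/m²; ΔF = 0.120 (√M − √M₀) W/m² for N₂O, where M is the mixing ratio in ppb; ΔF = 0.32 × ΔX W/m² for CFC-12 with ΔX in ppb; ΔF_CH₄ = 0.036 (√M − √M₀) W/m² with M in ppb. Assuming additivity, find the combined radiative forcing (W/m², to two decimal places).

CO₂: 5.35 × ln(678/281) = 5.35 × ln(2.41281) = 5.35 × 0.88079 = 4.7122 W/m².
N₂O: 0.120 × (√397 − √269) = 0.120 × (19.9249 − 16.4012) = 0.120 × 3.5237 = 0.4228 W/m².
CFC-12: Δ = 336 − 1 = 335 ppt = 0.335 ppb; ΔF = 0.32 × 0.335 = 0.1072 W/m².
CH₄: 0.036 × (√2108 − √707) = 0.036 × (45.9130 − 26.5895) = 0.036 × 19.3235 = 0.6956 W/m².
Total ΔF = 4.7122 + 0.4228 + 0.1072 + 0.6956 = 5.9378 W/m².

ΔF = 5.94 W/m²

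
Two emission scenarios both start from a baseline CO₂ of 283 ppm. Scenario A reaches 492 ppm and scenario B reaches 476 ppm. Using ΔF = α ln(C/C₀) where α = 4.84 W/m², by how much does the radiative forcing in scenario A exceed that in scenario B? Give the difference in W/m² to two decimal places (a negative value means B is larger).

ΔF_A − ΔF_B = 0.16 W/m²

ΔF_A = 4.84 ln(492/283) = 4.84 × 0.55303 = 2.6767 W/m².
ΔF_B = 4.84 ln(476/283) = 4.84 × 0.51997 = 2.5167 W/m².
Difference: 2.6767 − 2.5167 = 0.1600 W/m².
(Equivalently, ΔF_A − ΔF_B = 4.84 ln(492/476) = 4.84 × 0.03306 = 0.1600 W/m².)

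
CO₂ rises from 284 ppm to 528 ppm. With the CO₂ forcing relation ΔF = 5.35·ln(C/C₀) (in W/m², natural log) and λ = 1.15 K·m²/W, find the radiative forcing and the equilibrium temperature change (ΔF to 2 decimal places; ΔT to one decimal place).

ΔF = 3.32 W/m²; ΔT = 3.8 K

CO₂: 5.35 × ln(528/284) = 5.35 × ln(1.85915) = 5.35 × 0.62012 = 3.3176 W/m².
ΔT = λ ΔF = 1.15 × 3.32 = 3.8180 K.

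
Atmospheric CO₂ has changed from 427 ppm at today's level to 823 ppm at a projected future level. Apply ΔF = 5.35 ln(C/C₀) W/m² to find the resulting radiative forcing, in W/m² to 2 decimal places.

ΔF = 3.51 W/m²

CO₂: 5.35 × ln(823/427) = 5.35 × ln(1.92740) = 5.35 × 0.65617 = 3.5105 W/m².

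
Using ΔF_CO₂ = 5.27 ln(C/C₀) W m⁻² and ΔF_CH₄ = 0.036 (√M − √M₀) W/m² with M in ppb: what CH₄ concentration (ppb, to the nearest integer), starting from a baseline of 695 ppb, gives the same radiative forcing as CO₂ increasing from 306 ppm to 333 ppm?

CO₂ forcing: 5.27 × ln(333/306) = 5.27 × 0.084557 = 0.44562 W/m².
Set 0.036(√M − √695) = 0.44562: √M = 0.44562/0.036 + √695 = 12.3783 + 26.3629 = 38.7412.
M = (38.7412)² = 1500.88 ppb.

M ≈ 1501 ppb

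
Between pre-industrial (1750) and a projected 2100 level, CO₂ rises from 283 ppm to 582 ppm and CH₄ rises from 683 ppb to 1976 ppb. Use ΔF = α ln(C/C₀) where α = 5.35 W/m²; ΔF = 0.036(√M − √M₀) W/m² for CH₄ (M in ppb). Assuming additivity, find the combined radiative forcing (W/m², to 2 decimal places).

CO₂: 5.35 × ln(582/283) = 5.35 × ln(2.05654) = 5.35 × 0.72102 = 3.8575 W/m².
CH₄: 0.036 × (√1976 − √683) = 0.036 × (44.4522 − 26.1343) = 0.036 × 18.3179 = 0.6594 W/m².
Total ΔF = 3.8575 + 0.6594 = 4.5169 W/m².

ΔF = 4.52 W/m²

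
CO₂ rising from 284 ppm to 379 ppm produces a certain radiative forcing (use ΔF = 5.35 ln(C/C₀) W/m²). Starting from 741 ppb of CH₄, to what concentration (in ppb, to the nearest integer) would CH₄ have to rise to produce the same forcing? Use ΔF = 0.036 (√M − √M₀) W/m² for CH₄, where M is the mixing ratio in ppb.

M ≈ 4915 ppb

CO₂ forcing: 5.35 × ln(379/284) = 5.35 × 0.288562 = 1.54381 W/m².
Set 0.036(√M − √741) = 1.54381: √M = 1.54381/0.036 + √741 = 42.8836 + 27.2213 = 70.1049.
M = (70.1049)² = 4914.70 ppb.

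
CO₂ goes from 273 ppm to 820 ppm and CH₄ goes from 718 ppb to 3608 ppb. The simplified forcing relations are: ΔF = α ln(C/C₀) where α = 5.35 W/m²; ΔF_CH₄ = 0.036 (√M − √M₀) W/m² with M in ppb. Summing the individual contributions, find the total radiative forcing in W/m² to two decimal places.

CO₂: 5.35 × ln(820/273) = 5.35 × ln(3.00366) = 5.35 × 1.09983 = 5.8841 W/m².
CH₄: 0.036 × (√3608 − √718) = 0.036 × (60.0666 − 26.7955) = 0.036 × 33.2711 = 1.1978 W/m².
Total ΔF = 5.8841 + 1.1978 = 7.0819 W/m².

ΔF = 7.08 W/m²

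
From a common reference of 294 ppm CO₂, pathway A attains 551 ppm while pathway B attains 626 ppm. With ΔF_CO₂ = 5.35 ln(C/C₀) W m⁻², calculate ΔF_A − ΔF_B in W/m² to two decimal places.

ΔF_A = 5.35 ln(551/294) = 5.35 × 0.62816 = 3.3607 W/m².
ΔF_B = 5.35 ln(626/294) = 5.35 × 0.75577 = 4.0434 W/m².
Difference: 3.3607 − 4.0434 = -0.6827 W/m².

ΔF_A − ΔF_B = -0.68 W/m²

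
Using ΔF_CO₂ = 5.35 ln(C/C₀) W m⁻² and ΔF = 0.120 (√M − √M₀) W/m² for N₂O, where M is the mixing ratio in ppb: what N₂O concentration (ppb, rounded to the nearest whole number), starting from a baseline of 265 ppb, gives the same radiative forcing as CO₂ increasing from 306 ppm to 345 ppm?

M ≈ 468 ppb

CO₂ forcing: 5.35 × ln(345/306) = 5.35 × 0.119959 = 0.64178 W/m².
Set 0.120(√M − √265) = 0.64178: √M = 0.64178/0.120 + √265 = 5.3482 + 16.2788 = 21.6270.
M = (21.6270)² = 467.73 ppb.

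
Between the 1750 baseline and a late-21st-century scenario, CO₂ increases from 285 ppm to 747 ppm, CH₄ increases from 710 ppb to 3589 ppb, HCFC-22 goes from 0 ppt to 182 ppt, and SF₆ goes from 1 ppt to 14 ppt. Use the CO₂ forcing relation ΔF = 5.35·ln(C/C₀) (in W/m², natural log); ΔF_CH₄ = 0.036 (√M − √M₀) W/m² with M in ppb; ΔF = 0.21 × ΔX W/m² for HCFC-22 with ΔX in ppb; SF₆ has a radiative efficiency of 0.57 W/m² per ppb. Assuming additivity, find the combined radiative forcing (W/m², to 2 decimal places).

ΔF = 6.40 W/m²

CO₂: 5.35 × ln(747/285) = 5.35 × ln(2.62105) = 5.35 × 0.96358 = 5.1552 W/m².
CH₄: 0.036 × (√3589 − √710) = 0.036 × (59.9083 − 26.6458) = 0.036 × 33.2625 = 1.1975 W/m².
HCFC-22: Δ = 182 − 0 = 182 ppt = 0.182 ppb; ΔF = 0.21 × 0.182 = 0.0382 W/m².
SF₆: Δ = 14 − 1 = 13 ppt = 0.013 ppb; ΔF = 0.57 × 0.013 = 0.0074 W/m².
Total ΔF = 5.1552 + 1.1975 + 0.0382 + 0.0074 = 6.3983 W/m².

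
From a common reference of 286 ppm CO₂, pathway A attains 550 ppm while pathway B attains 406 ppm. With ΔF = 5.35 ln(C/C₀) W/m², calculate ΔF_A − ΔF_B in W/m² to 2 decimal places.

ΔF_A = 5.35 ln(550/286) = 5.35 × 0.65393 = 3.4985 W/m².
ΔF_B = 5.35 ln(406/286) = 5.35 × 0.35036 = 1.8744 W/m².
Difference: 3.4985 − 1.8744 = 1.6241 W/m².
(Equivalently, ΔF_A − ΔF_B = 5.35 ln(550/406) = 5.35 × 0.30357 = 1.6241 W/m².)

ΔF_A − ΔF_B = 1.62 W/m²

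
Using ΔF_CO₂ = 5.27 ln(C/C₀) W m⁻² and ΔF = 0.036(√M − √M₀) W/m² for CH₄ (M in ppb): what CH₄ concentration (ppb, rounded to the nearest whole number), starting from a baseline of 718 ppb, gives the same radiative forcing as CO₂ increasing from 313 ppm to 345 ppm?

M ≈ 1685 ppb

CO₂ forcing: 5.27 × ln(345/313) = 5.27 × 0.097341 = 0.51299 W/m².
Set 0.036(√M − √718) = 0.51299: √M = 0.51299/0.036 + √718 = 14.2497 + 26.7955 = 41.0452.
M = (41.0452)² = 1684.71 ppb.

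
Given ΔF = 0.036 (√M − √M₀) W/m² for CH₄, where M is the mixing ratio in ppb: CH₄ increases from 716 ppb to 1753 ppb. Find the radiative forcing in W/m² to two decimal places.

ΔF = 0.54 W/m²

CH₄: 0.036 × (√1753 − √716) = 0.036 × (41.8688 − 26.7582) = 0.036 × 15.1106 = 0.5440 W/m².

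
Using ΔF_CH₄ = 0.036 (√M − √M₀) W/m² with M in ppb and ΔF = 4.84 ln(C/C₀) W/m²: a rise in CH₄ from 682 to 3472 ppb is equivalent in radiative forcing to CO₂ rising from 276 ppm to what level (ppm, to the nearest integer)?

C ≈ 352 ppm

CH₄ forcing: 0.036 × (√3472 − √682) = 0.036 × (58.9237 − 26.1151) = 0.036 × 32.8086 = 1.18111 W/m².
Set 4.84 ln(C/276) = 1.18111: ln(C/276) = 1.18111/4.84 = 0.24403, so C = 276 × e^0.24403 = 276 × 1.27638 = 352.28 ppm.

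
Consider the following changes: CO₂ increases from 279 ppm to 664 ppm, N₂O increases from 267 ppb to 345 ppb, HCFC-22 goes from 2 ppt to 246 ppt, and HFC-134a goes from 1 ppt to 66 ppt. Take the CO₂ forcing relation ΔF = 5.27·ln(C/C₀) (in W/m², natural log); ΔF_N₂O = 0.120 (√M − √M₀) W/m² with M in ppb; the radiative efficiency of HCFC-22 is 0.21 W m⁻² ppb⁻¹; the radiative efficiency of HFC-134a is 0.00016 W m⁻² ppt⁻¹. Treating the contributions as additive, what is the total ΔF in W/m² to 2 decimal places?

CO₂: 5.27 × ln(664/279) = 5.27 × ln(2.37993) = 5.27 × 0.86707 = 4.5695 W/m².
N₂O: 0.120 × (√345 − √267) = 0.120 × (18.5742 − 16.3401) = 0.120 × 2.2341 = 0.2681 W/m².
HCFC-22: Δ = 246 − 2 = 244 ppt = 0.244 ppb; ΔF = 0.21 × 0.244 = 0.0512 W/m².
HFC-134a: ΔF = 0.00016 × (66 − 1) = 0.00016 × 65 = 0.0104 W/m².
Total ΔF = 4.5695 + 0.2681 + 0.0512 + 0.0104 = 4.8992 W/m².

ΔF = 4.90 W/m²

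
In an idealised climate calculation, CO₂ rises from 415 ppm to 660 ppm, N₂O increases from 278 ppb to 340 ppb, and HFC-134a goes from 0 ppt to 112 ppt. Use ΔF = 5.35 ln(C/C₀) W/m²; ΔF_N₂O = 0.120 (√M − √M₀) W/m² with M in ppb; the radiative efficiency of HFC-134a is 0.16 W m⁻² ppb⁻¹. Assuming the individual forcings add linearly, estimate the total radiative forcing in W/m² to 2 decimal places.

CO₂: 5.35 × ln(660/415) = 5.35 × ln(1.59036) = 5.35 × 0.46396 = 2.4822 W/m².
N₂O: 0.120 × (√340 − √278) = 0.120 × (18.4391 − 16.6733) = 0.120 × 1.7658 = 0.2119 W/m².
HFC-134a: Δ = 112 − 0 = 112 ppt = 0.112 ppb; ΔF = 0.16 × 0.112 = 0.0179 W/m².
Total ΔF = 2.4822 + 0.2119 + 0.0179 = 2.7120 W/m².

ΔF = 2.71 W/m²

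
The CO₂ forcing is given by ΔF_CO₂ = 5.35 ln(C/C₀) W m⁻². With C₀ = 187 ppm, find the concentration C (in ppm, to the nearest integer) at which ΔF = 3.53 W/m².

Set 5.35 ln(C/187) = 3.53, so ln(C/187) = 3.53/5.35 = 0.65981.
Then C/187 = e^0.65981 = 1.93442, giving C = 187 × 1.93442 = 361.74 ppm.

C ≈ 362 ppm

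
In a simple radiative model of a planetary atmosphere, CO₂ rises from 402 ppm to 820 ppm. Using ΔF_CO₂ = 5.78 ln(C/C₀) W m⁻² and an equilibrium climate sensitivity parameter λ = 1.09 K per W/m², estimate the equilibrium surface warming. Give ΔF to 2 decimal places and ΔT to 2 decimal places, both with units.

ΔF = 4.12 W/m²; ΔT = 4.49 K

CO₂: 5.78 × ln(820/402) = 5.78 × ln(2.03980) = 5.78 × 0.71285 = 4.1203 W/m².
ΔT = λ ΔF = 1.09 × 4.12 = 4.4908 K.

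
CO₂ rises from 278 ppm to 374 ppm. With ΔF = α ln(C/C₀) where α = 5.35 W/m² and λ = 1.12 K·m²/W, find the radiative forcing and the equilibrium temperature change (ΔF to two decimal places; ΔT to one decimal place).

ΔF = 1.59 W/m²; ΔT = 1.8 K

CO₂: 5.35 × ln(374/278) = 5.35 × ln(1.34532) = 5.35 × 0.29663 = 1.5870 W/m².
ΔT = λ ΔF = 1.12 × 1.59 = 1.7808 K.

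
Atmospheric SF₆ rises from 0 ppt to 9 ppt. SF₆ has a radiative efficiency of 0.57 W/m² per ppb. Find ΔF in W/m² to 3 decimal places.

SF₆: Δ = 9 − 0 = 9 ppt = 0.009 ppb; ΔF = 0.57 × 0.009 = 0.0051 W/m².

ΔF = 0.005 W/m²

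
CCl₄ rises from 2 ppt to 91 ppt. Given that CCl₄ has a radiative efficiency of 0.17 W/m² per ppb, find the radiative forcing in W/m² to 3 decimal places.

ΔF = 0.015 W/m²

CCl₄: Δ = 91 − 2 = 89 ppt = 0.089 ppb; ΔF = 0.17 × 0.089 = 0.0151 W/m².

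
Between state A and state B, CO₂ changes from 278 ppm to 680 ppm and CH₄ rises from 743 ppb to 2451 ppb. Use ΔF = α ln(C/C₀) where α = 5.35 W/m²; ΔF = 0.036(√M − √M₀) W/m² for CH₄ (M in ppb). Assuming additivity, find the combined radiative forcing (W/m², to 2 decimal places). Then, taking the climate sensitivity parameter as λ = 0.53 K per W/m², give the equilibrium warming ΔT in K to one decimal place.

CO₂: 5.35 × ln(680/278) = 5.35 × ln(2.44604) = 5.35 × 0.89447 = 4.7854 W/m².
CH₄: 0.036 × (√2451 − √743) = 0.036 × (49.5076 − 27.2580) = 0.036 × 22.2496 = 0.8010 W/m².
Total ΔF = 4.7854 + 0.8010 = 5.5864 W/m².
ΔT = λ ΔF = 0.53 × 5.59 = 2.9627 K.

ΔF = 5.59 W/m²; ΔT = 3.0 K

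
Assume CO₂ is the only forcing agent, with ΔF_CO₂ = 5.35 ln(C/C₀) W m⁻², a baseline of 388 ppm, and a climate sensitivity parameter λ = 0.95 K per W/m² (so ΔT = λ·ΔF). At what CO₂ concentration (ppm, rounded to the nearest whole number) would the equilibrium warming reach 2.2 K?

Required forcing: ΔF = ΔT/λ = 2.2/0.95 = 2.3158 W/m².
Then ln(C/388) = ΔF/5.35 = 2.3158/5.35 = 0.43286.
So C = 388 × e^0.43286 = 388 × 1.54166 = 598.16 ppm.

C ≈ 598 ppm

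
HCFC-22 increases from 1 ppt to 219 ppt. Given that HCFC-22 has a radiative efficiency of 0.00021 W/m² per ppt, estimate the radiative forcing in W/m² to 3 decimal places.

HCFC-22: ΔF = 0.00021 × (219 − 1) = 0.00021 × 218 = 0.0458 W/m².

ΔF = 0.046 W/m²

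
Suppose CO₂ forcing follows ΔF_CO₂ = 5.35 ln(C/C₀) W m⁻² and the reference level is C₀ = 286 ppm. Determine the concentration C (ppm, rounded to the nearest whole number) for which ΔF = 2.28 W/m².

Set 5.35 ln(C/286) = 2.28, so ln(C/286) = 2.28/5.35 = 0.42617.
Then C/286 = e^0.42617 = 1.53138, giving C = 286 × 1.53138 = 437.97 ppm.

C ≈ 438 ppm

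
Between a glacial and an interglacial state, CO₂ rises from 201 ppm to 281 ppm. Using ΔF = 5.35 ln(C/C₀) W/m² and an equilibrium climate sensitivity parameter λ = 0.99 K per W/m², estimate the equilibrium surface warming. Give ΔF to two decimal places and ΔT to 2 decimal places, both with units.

ΔF = 1.79 W/m²; ΔT = 1.77 K

CO₂: 5.35 × ln(281/201) = 5.35 × ln(1.39801) = 5.35 × 0.33505 = 1.7925 W/m².
ΔT = λ ΔF = 0.99 × 1.79 = 1.7721 K.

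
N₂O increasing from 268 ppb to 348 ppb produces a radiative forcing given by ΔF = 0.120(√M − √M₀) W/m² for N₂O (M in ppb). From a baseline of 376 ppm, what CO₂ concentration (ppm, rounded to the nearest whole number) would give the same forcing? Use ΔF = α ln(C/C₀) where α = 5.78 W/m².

C ≈ 394 ppm

N₂O forcing: 0.120 × (√348 − √268) = 0.120 × (18.6548 − 16.3707) = 0.120 × 2.2841 = 0.27409 W/m².
Set 5.78 ln(C/376) = 0.27409: ln(C/376) = 0.27409/5.78 = 0.04742, so C = 376 × e^0.04742 = 376 × 1.04856 = 394.26 ppm.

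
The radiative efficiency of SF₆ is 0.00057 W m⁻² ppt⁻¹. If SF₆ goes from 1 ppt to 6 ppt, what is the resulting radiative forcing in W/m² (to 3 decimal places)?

SF₆: ΔF = 0.00057 × (6 − 1) = 0.00057 × 5 = 0.0029 W/m².

ΔF = 0.003 W/m²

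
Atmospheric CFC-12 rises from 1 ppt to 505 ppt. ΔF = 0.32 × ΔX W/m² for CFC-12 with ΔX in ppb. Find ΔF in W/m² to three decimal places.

ΔF = 0.161 W/m²

CFC-12: Δ = 505 − 1 = 504 ppt = 0.504 ppb; ΔF = 0.32 × 0.504 = 0.1613 W/m².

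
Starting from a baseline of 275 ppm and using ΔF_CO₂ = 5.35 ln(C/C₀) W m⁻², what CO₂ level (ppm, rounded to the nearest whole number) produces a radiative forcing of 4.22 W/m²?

Set 5.35 ln(C/275) = 4.22, so ln(C/275) = 4.22/5.35 = 0.78879.
Then C/275 = e^0.78879 = 2.20073, giving C = 275 × 2.20073 = 605.20 ppm.

C ≈ 605 ppm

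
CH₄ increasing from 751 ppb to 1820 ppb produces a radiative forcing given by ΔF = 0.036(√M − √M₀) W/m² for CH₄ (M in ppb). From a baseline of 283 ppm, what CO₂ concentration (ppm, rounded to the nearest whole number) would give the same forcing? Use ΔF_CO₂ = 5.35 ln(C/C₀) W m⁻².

CH₄ forcing: 0.036 × (√1820 − √751) = 0.036 × (42.6615 − 27.4044) = 0.036 × 15.2571 = 0.54926 W/m².
Set 5.35 ln(C/283) = 0.54926: ln(C/283) = 0.54926/5.35 = 0.10267, so C = 283 × e^0.10267 = 283 × 1.10813 = 313.60 ppm.

C ≈ 314 ppm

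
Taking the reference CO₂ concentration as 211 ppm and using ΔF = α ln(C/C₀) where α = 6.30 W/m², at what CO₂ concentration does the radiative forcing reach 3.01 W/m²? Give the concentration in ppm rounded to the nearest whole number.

Set 6.30 ln(C/211) = 3.01, so ln(C/211) = 3.01/6.30 = 0.47778.
Then C/211 = e^0.47778 = 1.61249, giving C = 211 × 1.61249 = 340.24 ppm.

C ≈ 340 ppm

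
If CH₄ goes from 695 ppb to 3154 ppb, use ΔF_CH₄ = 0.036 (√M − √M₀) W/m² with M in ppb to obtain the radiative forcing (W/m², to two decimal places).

CH₄: 0.036 × (√3154 − √695) = 0.036 × (56.1605 − 26.3629) = 0.036 × 29.7976 = 1.0727 W/m².

ΔF = 1.07 W/m²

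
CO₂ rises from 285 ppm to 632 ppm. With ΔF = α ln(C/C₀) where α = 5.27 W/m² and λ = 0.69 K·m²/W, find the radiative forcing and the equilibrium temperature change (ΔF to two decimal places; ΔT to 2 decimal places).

ΔF = 4.20 W/m²; ΔT = 2.90 K

CO₂: 5.27 × ln(632/285) = 5.27 × ln(2.21754) = 5.27 × 0.79640 = 4.1970 W/m².
ΔT = λ ΔF = 0.69 × 4.20 = 2.8980 K.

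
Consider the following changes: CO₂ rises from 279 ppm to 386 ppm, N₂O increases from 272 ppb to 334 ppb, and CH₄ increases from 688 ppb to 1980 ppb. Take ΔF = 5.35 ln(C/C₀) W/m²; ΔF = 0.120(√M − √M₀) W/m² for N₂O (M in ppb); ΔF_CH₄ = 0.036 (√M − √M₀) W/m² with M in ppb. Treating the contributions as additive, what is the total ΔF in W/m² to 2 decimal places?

ΔF = 2.61 W/m²

CO₂: 5.35 × ln(386/279) = 5.35 × ln(1.38351) = 5.35 × 0.32462 = 1.7367 W/m².
N₂O: 0.120 × (√334 − √272) = 0.120 × (18.2757 − 16.4924) = 0.120 × 1.7833 = 0.2140 W/m².
CH₄: 0.036 × (√1980 − √688) = 0.036 × (44.4972 − 26.2298) = 0.036 × 18.2674 = 0.6576 W/m².
Total ΔF = 1.7367 + 0.2140 + 0.6576 = 2.6083 W/m².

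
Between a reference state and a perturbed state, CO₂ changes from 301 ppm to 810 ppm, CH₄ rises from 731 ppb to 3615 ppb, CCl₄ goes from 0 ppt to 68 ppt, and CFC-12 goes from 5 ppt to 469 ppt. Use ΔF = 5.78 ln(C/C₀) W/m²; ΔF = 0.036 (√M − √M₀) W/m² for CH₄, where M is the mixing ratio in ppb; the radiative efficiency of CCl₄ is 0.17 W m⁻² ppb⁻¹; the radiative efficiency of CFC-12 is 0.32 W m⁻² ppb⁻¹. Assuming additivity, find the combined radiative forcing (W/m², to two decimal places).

CO₂: 5.78 × ln(810/301) = 5.78 × ln(2.69103) = 5.78 × 0.98992 = 5.7217 W/m².
CH₄: 0.036 × (√3615 − √731) = 0.036 × (60.1249 − 27.0370) = 0.036 × 33.0879 = 1.1912 W/m².
CCl₄: Δ = 68 − 0 = 68 ppt = 0.068 ppb; ΔF = 0.17 × 0.068 = 0.0116 W/m².
CFC-12: Δ = 469 − 5 = 464 ppt = 0.464 ppb; ΔF = 0.32 × 0.464 = 0.1485 W/m².
Total ΔF = 5.7217 + 1.1912 + 0.0116 + 0.1485 = 7.0730 W/m².

ΔF = 7.07 W/m²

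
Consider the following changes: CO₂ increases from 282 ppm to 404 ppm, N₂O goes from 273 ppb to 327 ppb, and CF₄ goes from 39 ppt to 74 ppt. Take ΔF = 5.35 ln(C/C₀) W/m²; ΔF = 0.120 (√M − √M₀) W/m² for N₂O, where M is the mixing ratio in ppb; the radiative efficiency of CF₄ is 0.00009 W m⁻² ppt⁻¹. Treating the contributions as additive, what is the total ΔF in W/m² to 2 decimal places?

ΔF = 2.11 W/m²

CO₂: 5.35 × ln(404/282) = 5.35 × ln(1.43262) = 5.35 × 0.35950 = 1.9233 W/m².
N₂O: 0.120 × (√327 − √273) = 0.120 × (18.0831 − 16.5227) = 0.120 × 1.5604 = 0.1872 W/m².
CF₄: ΔF = 0.00009 × (74 − 39) = 0.00009 × 35 = 0.0032 W/m².
Total ΔF = 1.9233 + 0.1872 + 0.0032 = 2.1137 W/m².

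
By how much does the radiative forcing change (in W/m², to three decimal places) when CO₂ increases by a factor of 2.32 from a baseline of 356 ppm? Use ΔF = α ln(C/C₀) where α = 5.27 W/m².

Because the forcing depends only on the ratio C/C₀, the initial concentration does not enter.
ΔF = 5.27 × ln(2.32) = 5.27 × 0.84157 = 4.4351 W/m².

ΔF = 4.435 W/m²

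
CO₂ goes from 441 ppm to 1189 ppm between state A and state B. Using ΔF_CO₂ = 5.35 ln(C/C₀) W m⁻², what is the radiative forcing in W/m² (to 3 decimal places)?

ΔF = 5.306 W/m²

CO₂: 5.35 × ln(1189/441) = 5.35 × ln(2.69615) = 5.35 × 0.99182 = 5.3062 W/m².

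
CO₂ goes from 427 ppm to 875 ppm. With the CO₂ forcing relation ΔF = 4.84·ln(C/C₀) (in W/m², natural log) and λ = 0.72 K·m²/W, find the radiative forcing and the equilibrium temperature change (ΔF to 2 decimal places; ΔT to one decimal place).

ΔF = 3.47 W/m²; ΔT = 2.5 K

CO₂: 4.84 × ln(875/427) = 4.84 × ln(2.04918) = 4.84 × 0.71744 = 3.4724 W/m².
ΔT = λ ΔF = 0.72 × 3.47 = 2.4984 K.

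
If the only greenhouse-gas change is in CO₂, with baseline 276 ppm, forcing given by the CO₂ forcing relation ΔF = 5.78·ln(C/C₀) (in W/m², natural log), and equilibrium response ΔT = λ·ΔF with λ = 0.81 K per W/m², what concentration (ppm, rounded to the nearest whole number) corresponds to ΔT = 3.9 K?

C ≈ 635 ppm

Required forcing: ΔF = ΔT/λ = 3.9/0.81 = 4.8148 W/m².
Then ln(C/276) = ΔF/5.78 = 4.8148/5.78 = 0.83301.
So C = 276 × e^0.83301 = 276 × 2.30023 = 634.86 ppm.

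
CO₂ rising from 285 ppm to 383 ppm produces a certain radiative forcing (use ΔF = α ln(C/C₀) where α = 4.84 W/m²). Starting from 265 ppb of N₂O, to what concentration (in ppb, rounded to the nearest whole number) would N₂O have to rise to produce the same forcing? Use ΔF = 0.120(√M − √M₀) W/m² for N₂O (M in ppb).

M ≈ 795 ppb

CO₂ forcing: 4.84 × ln(383/285) = 4.84 × 0.295546 = 1.43044 W/m².
Set 0.120(√M − √265) = 1.43044: √M = 1.43044/0.120 + √265 = 11.9203 + 16.2788 = 28.1991.
M = (28.1991)² = 795.19 ppb.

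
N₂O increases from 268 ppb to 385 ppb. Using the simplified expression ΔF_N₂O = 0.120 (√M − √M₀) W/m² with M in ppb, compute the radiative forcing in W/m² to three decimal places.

N₂O: 0.120 × (√385 − √268) = 0.120 × (19.6214 − 16.3707) = 0.120 × 3.2507 = 0.3901 W/m².

ΔF = 0.390 W/m²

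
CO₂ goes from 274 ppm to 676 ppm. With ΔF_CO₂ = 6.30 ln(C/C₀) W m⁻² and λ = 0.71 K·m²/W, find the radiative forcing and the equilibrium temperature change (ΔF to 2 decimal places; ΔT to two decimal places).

ΔF = 5.69 W/m²; ΔT = 4.04 K

CO₂: 6.30 × ln(676/274) = 6.30 × ln(2.46715) = 6.30 × 0.90306 = 5.6893 W/m².
ΔT = λ ΔF = 0.71 × 5.69 = 4.0399 K.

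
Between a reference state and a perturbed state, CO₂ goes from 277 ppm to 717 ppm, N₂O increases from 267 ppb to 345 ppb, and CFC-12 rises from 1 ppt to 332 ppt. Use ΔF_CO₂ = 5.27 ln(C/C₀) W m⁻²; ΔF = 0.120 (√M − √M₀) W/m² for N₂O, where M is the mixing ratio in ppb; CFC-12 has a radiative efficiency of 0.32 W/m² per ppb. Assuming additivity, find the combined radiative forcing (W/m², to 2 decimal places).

ΔF = 5.39 W/m²

CO₂: 5.27 × ln(717/277) = 5.27 × ln(2.58845) = 5.27 × 0.95106 = 5.0121 W/m².
N₂O: 0.120 × (√345 − √267) = 0.120 × (18.5742 − 16.3401) = 0.120 × 2.2341 = 0.2681 W/m².
CFC-12: Δ = 332 − 1 = 331 ppt = 0.331 ppb; ΔF = 0.32 × 0.331 = 0.1059 W/m².
Total ΔF = 5.0121 + 0.2681 + 0.1059 = 5.3861 W/m².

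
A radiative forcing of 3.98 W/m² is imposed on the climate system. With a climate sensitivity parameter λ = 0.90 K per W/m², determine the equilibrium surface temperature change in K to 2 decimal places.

ΔT = λ ΔF = 0.90 × 3.98 = 3.5820 K.

ΔT = 3.58 K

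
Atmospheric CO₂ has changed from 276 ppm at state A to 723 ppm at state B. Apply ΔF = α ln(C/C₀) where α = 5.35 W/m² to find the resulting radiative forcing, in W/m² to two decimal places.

CO₂ absorption bands are partially saturated, so forcing scales with the logarithm of the concentration ratio.
CO₂: 5.35 × ln(723/276) = 5.35 × ln(2.61957) = 5.35 × 0.96301 = 5.1521 W/m².

ΔF = 5.15 W/m²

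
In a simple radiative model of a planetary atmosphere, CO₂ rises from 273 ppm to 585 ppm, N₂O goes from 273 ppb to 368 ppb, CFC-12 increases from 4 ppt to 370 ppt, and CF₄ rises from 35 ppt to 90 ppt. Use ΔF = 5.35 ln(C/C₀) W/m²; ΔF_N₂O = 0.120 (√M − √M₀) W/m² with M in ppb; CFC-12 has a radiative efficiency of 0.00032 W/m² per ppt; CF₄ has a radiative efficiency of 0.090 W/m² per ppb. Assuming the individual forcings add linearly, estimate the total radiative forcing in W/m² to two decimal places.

ΔF = 4.52 W/m²

CO₂: 5.35 × ln(585/273) = 5.35 × ln(2.14286) = 5.35 × 0.76214 = 4.0774 W/m².
N₂O: 0.120 × (√368 − √273) = 0.120 × (19.1833 − 16.5227) = 0.120 × 2.6606 = 0.3193 W/m².
CFC-12: ΔF = 0.00032 × (370 − 4) = 0.00032 × 366 = 0.1171 W/m².
CF₄: Δ = 90 − 35 = 55 ppt = 0.055 ppb; ΔF = 0.090 × 0.055 = 0.0050 W/m².
Total ΔF = 4.0774 + 0.3193 + 0.1171 + 0.0050 = 4.5188 W/m².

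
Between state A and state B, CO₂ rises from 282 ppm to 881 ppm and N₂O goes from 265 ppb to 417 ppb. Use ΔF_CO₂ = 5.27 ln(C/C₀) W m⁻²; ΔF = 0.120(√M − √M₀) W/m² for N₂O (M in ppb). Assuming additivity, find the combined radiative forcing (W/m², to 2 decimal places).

ΔF = 6.50 W/m²

CO₂: 5.27 × ln(881/282) = 5.27 × ln(3.12411) = 5.27 × 1.13915 = 6.0033 W/m².
N₂O: 0.120 × (√417 − √265) = 0.120 × (20.4206 − 16.2788) = 0.120 × 4.1418 = 0.4970 W/m².
Total ΔF = 6.0033 + 0.4970 = 6.5003 W/m².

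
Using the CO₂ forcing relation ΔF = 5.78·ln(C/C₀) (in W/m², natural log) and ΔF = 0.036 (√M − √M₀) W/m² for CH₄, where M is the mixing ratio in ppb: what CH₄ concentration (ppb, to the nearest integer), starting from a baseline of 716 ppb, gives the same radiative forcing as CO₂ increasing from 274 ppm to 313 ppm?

M ≈ 2316 ppb

CO₂ forcing: 5.78 × ln(313/274) = 5.78 × 0.133075 = 0.76917 W/m².
Set 0.036(√M − √716) = 0.76917: √M = 0.76917/0.036 + √716 = 21.3658 + 26.7582 = 48.1240.
M = (48.1240)² = 2315.92 ppb.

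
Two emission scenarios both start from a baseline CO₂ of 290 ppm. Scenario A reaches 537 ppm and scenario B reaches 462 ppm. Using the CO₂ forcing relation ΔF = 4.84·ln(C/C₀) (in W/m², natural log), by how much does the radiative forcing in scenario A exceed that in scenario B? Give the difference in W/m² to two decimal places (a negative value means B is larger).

ΔF_A = 4.84 ln(537/290) = 4.84 × 0.61612 = 2.9820 W/m².
ΔF_B = 4.84 ln(462/290) = 4.84 × 0.46568 = 2.2539 W/m².
Difference: 2.9820 − 2.2539 = 0.7281 W/m².
(Equivalently, ΔF_A − ΔF_B = 4.84 ln(537/462) = 4.84 × 0.15043 = 0.7281 W/m².)

ΔF_A − ΔF_B = 0.73 W/m²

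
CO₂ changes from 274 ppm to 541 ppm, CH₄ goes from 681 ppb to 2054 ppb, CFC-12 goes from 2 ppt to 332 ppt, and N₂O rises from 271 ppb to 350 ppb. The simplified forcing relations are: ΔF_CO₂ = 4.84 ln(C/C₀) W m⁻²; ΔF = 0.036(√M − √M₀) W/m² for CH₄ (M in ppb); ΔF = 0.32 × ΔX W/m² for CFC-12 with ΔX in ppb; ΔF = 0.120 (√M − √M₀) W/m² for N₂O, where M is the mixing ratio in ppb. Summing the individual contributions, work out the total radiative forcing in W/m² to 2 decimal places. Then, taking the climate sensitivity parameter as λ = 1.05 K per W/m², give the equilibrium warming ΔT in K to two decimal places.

ΔF = 4.36 W/m²; ΔT = 4.58 K

CO₂: 4.84 × ln(541/274) = 4.84 × ln(1.97445) = 4.84 × 0.68029 = 3.2926 W/m².
CH₄: 0.036 × (√2054 − √681) = 0.036 × (45.3211 − 26.0960) = 0.036 × 19.2251 = 0.6921 W/m².
CFC-12: Δ = 332 − 2 = 330 ppt = 0.330 ppb; ΔF = 0.32 × 0.330 = 0.1056 W/m².
N₂O: 0.120 × (√350 − √271) = 0.120 × (18.7083 − 16.4621) = 0.120 × 2.2462 = 0.2695 W/m².
Total ΔF = 3.2926 + 0.6921 + 0.1056 + 0.2695 = 4.3598 W/m².
ΔT = λ ΔF = 1.05 × 4.36 = 4.5780 K.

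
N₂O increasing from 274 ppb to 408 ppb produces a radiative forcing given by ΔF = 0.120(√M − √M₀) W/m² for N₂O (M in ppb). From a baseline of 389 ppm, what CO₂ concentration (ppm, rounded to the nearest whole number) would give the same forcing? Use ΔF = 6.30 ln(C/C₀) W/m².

N₂O forcing: 0.120 × (√408 − √274) = 0.120 × (20.1990 − 16.5529) = 0.120 × 3.6461 = 0.43753 W/m².
Set 6.30 ln(C/389) = 0.43753: ln(C/389) = 0.43753/6.30 = 0.06945, so C = 389 × e^0.06945 = 389 × 1.07192 = 416.98 ppm.

C ≈ 417 ppm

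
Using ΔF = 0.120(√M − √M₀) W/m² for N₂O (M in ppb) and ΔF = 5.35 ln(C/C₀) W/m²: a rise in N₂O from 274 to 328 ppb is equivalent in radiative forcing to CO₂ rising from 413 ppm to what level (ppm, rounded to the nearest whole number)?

N₂O forcing: 0.120 × (√328 − √274) = 0.120 × (18.1108 − 16.5529) = 0.120 × 1.5579 = 0.18695 W/m².
Set 5.35 ln(C/413) = 0.18695: ln(C/413) = 0.18695/5.35 = 0.03494, so C = 413 × e^0.03494 = 413 × 1.03556 = 427.69 ppm.

C ≈ 428 ppm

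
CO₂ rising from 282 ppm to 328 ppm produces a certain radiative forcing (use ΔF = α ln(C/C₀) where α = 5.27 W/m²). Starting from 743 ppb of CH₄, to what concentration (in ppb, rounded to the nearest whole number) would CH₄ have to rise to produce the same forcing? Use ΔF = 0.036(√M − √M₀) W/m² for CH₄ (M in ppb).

CO₂ forcing: 5.27 × ln(328/282) = 5.27 × 0.151107 = 0.79633 W/m².
Set 0.036(√M − √743) = 0.79633: √M = 0.79633/0.036 + √743 = 22.1203 + 27.2580 = 49.3783.
M = (49.3783)² = 2438.22 ppb.

M ≈ 2438 ppb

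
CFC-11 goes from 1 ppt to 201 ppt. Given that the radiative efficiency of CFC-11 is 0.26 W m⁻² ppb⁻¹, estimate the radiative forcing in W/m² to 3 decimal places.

ΔF = 0.052 W/m²

CFC-11: Δ = 201 − 1 = 200 ppt = 0.200 ppb; ΔF = 0.26 × 0.200 = 0.0520 W/m².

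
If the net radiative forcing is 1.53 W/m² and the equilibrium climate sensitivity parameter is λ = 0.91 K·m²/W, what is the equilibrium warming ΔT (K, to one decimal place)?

ΔT = 1.4 K

ΔT = λ ΔF = 0.91 × 1.53 = 1.3923 K.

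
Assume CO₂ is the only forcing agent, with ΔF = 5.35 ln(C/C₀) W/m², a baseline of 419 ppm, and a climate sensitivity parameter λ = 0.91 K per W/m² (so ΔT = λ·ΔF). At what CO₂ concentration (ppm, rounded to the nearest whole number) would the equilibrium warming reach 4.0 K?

C ≈ 953 ppm

Required forcing: ΔF = ΔT/λ = 4.0/0.91 = 4.3956 W/m².
Then ln(C/419) = ΔF/5.35 = 4.3956/5.35 = 0.82161.
So C = 419 × e^0.82161 = 419 × 2.27416 = 952.87 ppm.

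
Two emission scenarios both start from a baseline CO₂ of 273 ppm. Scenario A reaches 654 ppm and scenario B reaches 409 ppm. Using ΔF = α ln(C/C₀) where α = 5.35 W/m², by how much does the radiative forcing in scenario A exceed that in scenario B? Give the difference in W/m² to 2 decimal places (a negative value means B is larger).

ΔF_A − ΔF_B = 2.51 W/m²

ΔF_A = 5.35 ln(654/273) = 5.35 × 0.87364 = 4.6740 W/m².
ΔF_B = 5.35 ln(409/273) = 5.35 × 0.40424 = 2.1627 W/m².
Difference: 4.6740 − 2.1627 = 2.5113 W/m².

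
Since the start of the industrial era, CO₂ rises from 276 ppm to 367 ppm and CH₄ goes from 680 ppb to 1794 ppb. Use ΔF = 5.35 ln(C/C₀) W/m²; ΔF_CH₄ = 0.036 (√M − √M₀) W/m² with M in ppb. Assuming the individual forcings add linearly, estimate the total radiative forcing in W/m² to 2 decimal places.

CO₂: 5.35 × ln(367/276) = 5.35 × ln(1.32971) = 5.35 × 0.28496 = 1.5245 W/m².
CH₄: 0.036 × (√1794 − √680) = 0.036 × (42.3556 − 26.0768) = 0.036 × 16.2788 = 0.5860 W/m².
Total ΔF = 1.5245 + 0.5860 = 2.1105 W/m².

ΔF = 2.11 W/m²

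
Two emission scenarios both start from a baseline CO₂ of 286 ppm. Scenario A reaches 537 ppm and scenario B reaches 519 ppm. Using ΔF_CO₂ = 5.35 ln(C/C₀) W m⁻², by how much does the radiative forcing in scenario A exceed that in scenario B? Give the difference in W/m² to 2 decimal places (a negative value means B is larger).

ΔF_A = 5.35 ln(537/286) = 5.35 × 0.63001 = 3.3706 W/m².
ΔF_B = 5.35 ln(519/286) = 5.35 × 0.59591 = 3.1881 W/m².
Difference: 3.3706 − 3.1881 = 0.1825 W/m².

ΔF_A − ΔF_B = 0.18 W/m²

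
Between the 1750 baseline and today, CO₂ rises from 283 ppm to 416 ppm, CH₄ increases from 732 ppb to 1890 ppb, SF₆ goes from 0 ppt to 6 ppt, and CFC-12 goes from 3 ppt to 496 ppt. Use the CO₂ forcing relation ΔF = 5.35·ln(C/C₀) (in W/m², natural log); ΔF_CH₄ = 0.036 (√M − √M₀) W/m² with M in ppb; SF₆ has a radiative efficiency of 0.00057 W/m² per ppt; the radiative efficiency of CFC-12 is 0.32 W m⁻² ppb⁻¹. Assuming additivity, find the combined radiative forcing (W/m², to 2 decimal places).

ΔF = 2.81 W/m²

CO₂: 5.35 × ln(416/283) = 5.35 × ln(1.46996) = 5.35 × 0.38524 = 2.0610 W/m².
CH₄: 0.036 × (√1890 − √732) = 0.036 × (43.4741 − 27.0555) = 0.036 × 16.4186 = 0.5911 W/m².
SF₆: ΔF = 0.00057 × (6 − 0) = 0.00057 × 6 = 0.0034 W/m².
CFC-12: Δ = 496 − 3 = 493 ppt = 0.493 ppb; ΔF = 0.32 × 0.493 = 0.1578 W/m².
Total ΔF = 2.0610 + 0.5911 + 0.0034 + 0.1578 = 2.8133 W/m².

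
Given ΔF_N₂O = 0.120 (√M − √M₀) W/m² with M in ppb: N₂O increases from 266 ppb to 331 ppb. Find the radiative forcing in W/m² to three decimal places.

N₂O: 0.120 × (√331 − √266) = 0.120 × (18.1934 − 16.3095) = 0.120 × 1.8839 = 0.2261 W/m².

ΔF = 0.226 W/m²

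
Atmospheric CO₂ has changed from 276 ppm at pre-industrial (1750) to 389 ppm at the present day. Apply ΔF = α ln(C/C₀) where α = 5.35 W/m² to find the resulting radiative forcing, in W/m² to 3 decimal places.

ΔF = 1.836 W/m²

CO₂ absorption bands are partially saturated, so forcing scales with the logarithm of the concentration ratio.
CO₂: 5.35 × ln(389/276) = 5.35 × ln(1.40942) = 5.35 × 0.34318 = 1.8360 W/m².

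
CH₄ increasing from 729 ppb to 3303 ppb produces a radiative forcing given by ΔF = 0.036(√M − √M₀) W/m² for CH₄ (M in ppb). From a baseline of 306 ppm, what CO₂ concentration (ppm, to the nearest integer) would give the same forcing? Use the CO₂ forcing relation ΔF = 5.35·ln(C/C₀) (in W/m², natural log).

C ≈ 376 ppm

CH₄ forcing: 0.036 × (√3303 − √729) = 0.036 × (57.4717 − 27.0000) = 0.036 × 30.4717 = 1.09698 W/m².
Set 5.35 ln(C/306) = 1.09698: ln(C/306) = 1.09698/5.35 = 0.20504, so C = 306 × e^0.20504 = 306 × 1.22757 = 375.64 ppm.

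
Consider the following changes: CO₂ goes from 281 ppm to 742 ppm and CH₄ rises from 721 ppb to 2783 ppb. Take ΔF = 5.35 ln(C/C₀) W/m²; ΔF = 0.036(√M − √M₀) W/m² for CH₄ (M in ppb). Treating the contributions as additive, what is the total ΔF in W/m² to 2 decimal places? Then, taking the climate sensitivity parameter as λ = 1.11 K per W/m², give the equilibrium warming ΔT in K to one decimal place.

CO₂: 5.35 × ln(742/281) = 5.35 × ln(2.64057) = 5.35 × 0.97099 = 5.1948 W/m².
CH₄: 0.036 × (√2783 − √721) = 0.036 × (52.7541 − 26.8514) = 0.036 × 25.9027 = 0.9325 W/m².
Total ΔF = 5.1948 + 0.9325 = 6.1273 W/m².
ΔT = λ ΔF = 1.11 × 6.13 = 6.8043 K.

ΔF = 6.13 W/m²; ΔT = 6.8 K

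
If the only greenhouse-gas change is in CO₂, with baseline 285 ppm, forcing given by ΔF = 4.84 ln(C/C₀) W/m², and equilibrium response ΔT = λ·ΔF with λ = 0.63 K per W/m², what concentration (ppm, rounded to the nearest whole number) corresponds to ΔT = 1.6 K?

C ≈ 482 ppm

Required forcing: ΔF = ΔT/λ = 1.6/0.63 = 2.5397 W/m².
Then ln(C/285) = ΔF/4.84 = 2.5397/4.84 = 0.52473.
So C = 285 × e^0.52473 = 285 × 1.69000 = 481.65 ppm.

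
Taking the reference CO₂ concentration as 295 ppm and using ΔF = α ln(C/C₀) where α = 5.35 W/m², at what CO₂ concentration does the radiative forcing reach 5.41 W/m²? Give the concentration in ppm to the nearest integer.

C ≈ 811 ppm

Set 5.35 ln(C/295) = 5.41, so ln(C/295) = 5.41/5.35 = 1.01121.
Then C/295 = e^1.01121 = 2.74893, giving C = 295 × 2.74893 = 810.93 ppm.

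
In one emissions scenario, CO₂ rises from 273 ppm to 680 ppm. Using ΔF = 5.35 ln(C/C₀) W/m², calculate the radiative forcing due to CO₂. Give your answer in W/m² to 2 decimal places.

CO₂: 5.35 × ln(680/273) = 5.35 × ln(2.49084) = 5.35 × 0.91262 = 4.8825 W/m².

ΔF = 4.88 W/m²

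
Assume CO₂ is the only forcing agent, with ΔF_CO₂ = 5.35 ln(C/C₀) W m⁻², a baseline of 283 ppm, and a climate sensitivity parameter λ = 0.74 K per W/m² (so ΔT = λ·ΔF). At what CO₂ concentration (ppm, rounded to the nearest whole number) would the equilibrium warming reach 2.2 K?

C ≈ 493 ppm

Required forcing: ΔF = ΔT/λ = 2.2/0.74 = 2.9730 W/m².
Then ln(C/283) = ΔF/5.35 = 2.9730/5.35 = 0.55570.
So C = 283 × e^0.55570 = 283 × 1.74316 = 493.31 ppm.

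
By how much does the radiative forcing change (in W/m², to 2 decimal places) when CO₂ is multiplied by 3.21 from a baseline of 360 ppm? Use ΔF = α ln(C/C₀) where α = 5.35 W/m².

Because the forcing depends only on the ratio C/C₀, the initial concentration does not enter.
ΔF = 5.35 × ln(3.21) = 5.35 × 1.16627 = 6.2395 W/m².

ΔF = 6.24 W/m²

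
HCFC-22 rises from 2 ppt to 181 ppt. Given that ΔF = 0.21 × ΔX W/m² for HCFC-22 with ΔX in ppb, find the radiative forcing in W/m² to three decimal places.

ΔF = 0.038 W/m²

HCFC-22: Δ = 181 − 2 = 179 ppt = 0.179 ppb; ΔF = 0.21 × 0.179 = 0.0376 W/m².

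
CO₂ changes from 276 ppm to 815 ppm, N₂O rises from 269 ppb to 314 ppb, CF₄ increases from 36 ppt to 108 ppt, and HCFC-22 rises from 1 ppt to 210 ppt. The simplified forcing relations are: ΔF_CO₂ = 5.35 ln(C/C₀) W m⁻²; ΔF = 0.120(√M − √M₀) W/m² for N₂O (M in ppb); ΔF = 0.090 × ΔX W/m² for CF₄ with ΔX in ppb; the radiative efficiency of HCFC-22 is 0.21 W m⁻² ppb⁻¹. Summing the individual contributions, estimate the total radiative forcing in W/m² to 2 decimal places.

ΔF = 6.00 W/m²

CO₂: 5.35 × ln(815/276) = 5.35 × ln(2.95290) = 5.35 × 1.08279 = 5.7929 W/m².
N₂O: 0.120 × (√314 − √269) = 0.120 × (17.7200 − 16.4012) = 0.120 × 1.3188 = 0.1583 W/m².
CF₄: Δ = 108 − 36 = 72 ppt = 0.072 ppb; ΔF = 0.090 × 0.072 = 0.0065 W/m².
HCFC-22: Δ = 210 − 1 = 209 ppt = 0.209 ppb; ΔF = 0.21 × 0.209 = 0.0439 W/m².
Total ΔF = 5.7929 + 0.1583 + 0.0065 + 0.0439 = 6.0016 W/m².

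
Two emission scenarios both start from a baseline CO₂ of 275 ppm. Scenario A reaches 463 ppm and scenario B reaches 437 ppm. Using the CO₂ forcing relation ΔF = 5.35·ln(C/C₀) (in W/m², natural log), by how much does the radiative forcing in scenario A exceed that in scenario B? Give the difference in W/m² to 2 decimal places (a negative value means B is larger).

ΔF_A = 5.35 ln(463/275) = 5.35 × 0.52096 = 2.7871 W/m².
ΔF_B = 5.35 ln(437/275) = 5.35 × 0.46316 = 2.4779 W/m².
Difference: 2.7871 − 2.4779 = 0.3092 W/m².

ΔF_A − ΔF_B = 0.31 W/m²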